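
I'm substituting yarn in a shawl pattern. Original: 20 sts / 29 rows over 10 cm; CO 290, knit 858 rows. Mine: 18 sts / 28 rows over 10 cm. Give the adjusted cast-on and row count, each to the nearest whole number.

Cast on 261 stitches; work 828 rows.

Stitches: 290 × 18/20 = 261.00 → 261.
Rows: 858 × 28/29 = 828.41 → 828.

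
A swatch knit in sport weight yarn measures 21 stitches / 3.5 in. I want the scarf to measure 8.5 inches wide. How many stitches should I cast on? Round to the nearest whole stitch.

51 stitches.

21 stitches / 3.5 in = 6 stitches per inch.
8.5 × 6 = 51.00 stitches.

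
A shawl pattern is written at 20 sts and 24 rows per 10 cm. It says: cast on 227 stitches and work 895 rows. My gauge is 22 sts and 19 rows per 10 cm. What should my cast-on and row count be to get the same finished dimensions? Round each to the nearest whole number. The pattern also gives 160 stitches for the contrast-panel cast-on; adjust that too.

Cast on 250 stitches; work 709 rows; contrast-panel cast-on 176 stitches.

Stitches: 227 × 22/20 = 249.70 → 250.
Rows: 895 × 19/24 = 708.54 → 709.
contrast-panel cast-on: 160 × 22/20 = 176.00 → 176.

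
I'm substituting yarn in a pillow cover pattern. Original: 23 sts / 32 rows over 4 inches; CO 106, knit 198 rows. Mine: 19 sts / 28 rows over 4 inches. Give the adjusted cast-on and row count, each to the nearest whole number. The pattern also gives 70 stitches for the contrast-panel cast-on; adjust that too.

Stitches: 106 × 19/23 = 87.57 → 88.
Rows: 198 × 28/32 = 173.25 → 173.
contrast-panel cast-on: 70 × 19/23 = 57.83 → 58.

Cast on 88 stitches; work 173 rows; contrast-panel cast-on 58 stitches.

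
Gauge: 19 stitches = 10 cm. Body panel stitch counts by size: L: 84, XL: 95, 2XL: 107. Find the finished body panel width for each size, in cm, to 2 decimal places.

19/10 = 1.9 sts per cm.
L: 84 / 1.9 = 44.211 → 44.21 cm.
XL: 95 / 1.9 = 50.000 → 50.00 cm.
2XL: 107 / 1.9 = 56.316 → 56.32 cm.

L 44.21 cm; XL 50.00 cm; 2XL 56.32 cm.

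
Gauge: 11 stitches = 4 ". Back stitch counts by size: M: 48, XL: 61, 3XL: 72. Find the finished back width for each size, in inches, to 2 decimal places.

M 17.45 inches; XL 22.18 inches; 3XL 26.18 inches.

11/4 = 2.75 sts per in.
M: 48 / 2.75 = 17.455 → 17.45 in.
XL: 61 / 2.75 = 22.182 → 22.18 in.
3XL: 72 / 2.75 = 26.182 → 26.18 in.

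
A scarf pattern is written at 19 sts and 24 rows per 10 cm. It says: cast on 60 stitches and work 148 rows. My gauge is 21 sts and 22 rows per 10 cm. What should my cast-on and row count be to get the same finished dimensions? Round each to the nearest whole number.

Cast on 66 stitches; work 136 rows.

Stitches: 60 × 21/19 = 66.32 → 66.
Rows: 148 × 22/24 = 135.67 → 136.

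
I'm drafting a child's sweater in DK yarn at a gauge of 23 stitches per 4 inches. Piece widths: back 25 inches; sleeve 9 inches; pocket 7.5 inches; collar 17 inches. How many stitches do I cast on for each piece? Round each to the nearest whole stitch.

back 144; sleeve 52; pocket 43; collar 98.

Rate = 23/4 = 5.75 sts per in.
back: 25 × 5.75 = 143.75 → 144.
sleeve: 9 × 5.75 = 51.75 → 52.
pocket: 7.5 × 5.75 = 43.12 → 43.
collar: 17 × 5.75 = 97.75 → 98.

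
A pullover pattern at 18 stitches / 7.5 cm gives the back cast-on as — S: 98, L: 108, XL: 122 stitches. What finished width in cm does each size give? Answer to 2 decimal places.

S 40.83 cm; L 45.00 cm; XL 50.83 cm.

18/7.5 = 2.4 sts per cm.
S: 98 / 2.4 = 40.833 → 40.83 cm.
L: 108 / 2.4 = 45.000 → 45.00 cm.
XL: 122 / 2.4 = 50.833 → 50.83 cm.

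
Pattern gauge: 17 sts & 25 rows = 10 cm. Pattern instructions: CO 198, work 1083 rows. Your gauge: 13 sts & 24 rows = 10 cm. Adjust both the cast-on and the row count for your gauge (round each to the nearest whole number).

Stitches: 198 × 13/17 = 151.41 → 151.
Rows: 1083 × 24/25 = 1039.68 → 1040.

Cast on 151 stitches; work 1040 rows.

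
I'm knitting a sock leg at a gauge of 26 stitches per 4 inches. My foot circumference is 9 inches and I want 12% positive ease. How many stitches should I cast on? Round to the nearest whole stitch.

Finished = 9 × 1.12 = 10.08 in.
26 / 4 = 6.5 sts per inch.
10.08 × 6.5 = 65.52 sts.
→ 66 sts.

Cast on 66 stitches.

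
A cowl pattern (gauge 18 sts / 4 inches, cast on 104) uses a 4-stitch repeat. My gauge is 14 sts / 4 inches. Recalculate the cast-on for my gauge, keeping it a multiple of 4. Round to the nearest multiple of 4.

104 × 14 / 18 = 80.89.
Nearest multiple of 4: 80.

CO 80 sts.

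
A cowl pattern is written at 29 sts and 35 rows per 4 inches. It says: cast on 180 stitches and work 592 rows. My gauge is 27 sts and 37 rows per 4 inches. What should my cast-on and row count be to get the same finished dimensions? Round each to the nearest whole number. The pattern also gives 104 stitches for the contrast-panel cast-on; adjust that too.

Cast on 168 stitches; work 626 rows; contrast-panel cast-on 97 stitches.

Stitches: 180 × 27/29 = 167.59 → 168.
Rows: 592 × 37/35 = 625.83 → 626.
contrast-panel cast-on: 104 × 27/29 = 96.83 → 97.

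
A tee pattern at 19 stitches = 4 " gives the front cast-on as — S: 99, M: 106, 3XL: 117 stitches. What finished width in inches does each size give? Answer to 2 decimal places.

19/4 = 4.75 sts per in.
S: 99 / 4.75 = 20.842 → 20.84 in.
M: 106 / 4.75 = 22.316 → 22.32 in.
3XL: 117 / 4.75 = 24.632 → 24.63 in.

S 20.84 inches; M 22.32 inches; 3XL 24.63 inches.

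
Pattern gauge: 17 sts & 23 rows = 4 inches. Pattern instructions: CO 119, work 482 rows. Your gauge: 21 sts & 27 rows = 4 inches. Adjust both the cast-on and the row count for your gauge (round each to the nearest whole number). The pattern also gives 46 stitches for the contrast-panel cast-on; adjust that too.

Cast on 147 stitches; work 566 rows; contrast-panel cast-on 57 stitches.

Stitches: 119 × 21/17 = 147.00 → 147.
Rows: 482 × 27/23 = 565.83 → 566.
contrast-panel cast-on: 46 × 21/17 = 56.82 → 57.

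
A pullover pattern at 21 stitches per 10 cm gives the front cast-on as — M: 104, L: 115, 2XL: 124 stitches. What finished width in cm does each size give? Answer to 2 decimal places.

21/10 = 2.1 sts per cm.
M: 104 / 2.1 = 49.524 → 49.52 cm.
L: 115 / 2.1 = 54.762 → 54.76 cm.
2XL: 124 / 2.1 = 59.048 → 59.05 cm.

M 49.52 cm; L 54.76 cm; 2XL 59.05 cm.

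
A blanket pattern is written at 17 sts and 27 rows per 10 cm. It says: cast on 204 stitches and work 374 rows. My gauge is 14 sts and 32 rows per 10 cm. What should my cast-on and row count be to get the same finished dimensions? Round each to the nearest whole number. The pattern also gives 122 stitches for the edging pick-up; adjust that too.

Stitches: 204 × 14/17 = 168.00 → 168.
Rows: 374 × 32/27 = 443.26 → 443.
edging pick-up: 122 × 14/17 = 100.47 → 100.

Cast on 168 stitches; work 443 rows; edging pick-up 100 stitches.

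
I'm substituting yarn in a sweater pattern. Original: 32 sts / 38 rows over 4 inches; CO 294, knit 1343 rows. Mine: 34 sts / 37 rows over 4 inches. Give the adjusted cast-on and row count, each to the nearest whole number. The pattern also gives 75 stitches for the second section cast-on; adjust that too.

Stitches: 294 × 34/32 = 312.38 → 312.
Rows: 1343 × 37/38 = 1307.66 → 1308.
second section cast-on: 75 × 34/32 = 79.69 → 80.

Cast on 312 stitches; work 1308 rows; second section cast-on 80 stitches.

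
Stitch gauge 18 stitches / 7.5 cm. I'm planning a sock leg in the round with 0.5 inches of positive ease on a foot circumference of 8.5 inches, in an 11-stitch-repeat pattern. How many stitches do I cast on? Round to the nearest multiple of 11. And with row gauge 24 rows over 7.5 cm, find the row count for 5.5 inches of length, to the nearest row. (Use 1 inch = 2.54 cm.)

Finished = 8.5 + 0.5 = 9 inches.
9 inches × 2.54 = 22.86 cm.
18/7.5 = 2.4 sts per cm; 22.86 × 2.4 = 54.86 sts.
Nearest multiple of 11 → 55.
5.5 inches = 13.97 cm; × 3.2 = 44.70 → 45 rows.

Cast on 55 stitches; work 45 rows.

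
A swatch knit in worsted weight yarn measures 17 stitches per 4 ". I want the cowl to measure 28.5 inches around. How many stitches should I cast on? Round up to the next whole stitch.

122 stitches.

17 stitches / 4 in = 4.25 stitches per inch.
28.5 × 4.25 = 121.12 stitches.
Round up → 122.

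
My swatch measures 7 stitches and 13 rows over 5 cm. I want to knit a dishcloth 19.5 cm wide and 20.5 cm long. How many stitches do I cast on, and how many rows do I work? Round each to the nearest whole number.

Cast on 27 stitches and work 53 rows.

Stitch gauge = 7/5 = 1.4 sts/cm; 19.5 × 1.4 = 27.30 → 27 sts.
Row gauge = 13/5 = 2.6 rows/cm; 20.5 × 2.6 = 53.30 → 53 rows.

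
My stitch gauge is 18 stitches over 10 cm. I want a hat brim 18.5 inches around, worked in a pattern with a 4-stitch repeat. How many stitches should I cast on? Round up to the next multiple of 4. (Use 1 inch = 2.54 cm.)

88 stitches.

18.5 in = 18.5 × 2.54 = 46.99 cm.
18 / 10 = 1.8 sts/cm.
46.99 × 1.8 = 84.58 sts.
→ 88.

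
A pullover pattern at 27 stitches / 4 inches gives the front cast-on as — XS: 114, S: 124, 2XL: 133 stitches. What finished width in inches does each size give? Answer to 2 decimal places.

XS 16.89 inches; S 18.37 inches; 2XL 19.70 inches.

27/4 = 6.75 sts per in.
XS: 114 / 6.75 = 16.889 → 16.89 in.
S: 124 / 6.75 = 18.370 → 18.37 in.
2XL: 133 / 6.75 = 19.704 → 19.70 in.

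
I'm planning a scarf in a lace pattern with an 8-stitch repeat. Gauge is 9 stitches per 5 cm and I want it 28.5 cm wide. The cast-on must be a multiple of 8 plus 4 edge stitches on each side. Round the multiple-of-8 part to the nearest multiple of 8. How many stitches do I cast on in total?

9 / 5 = 1.8 sts per cm.
28.5 × 1.8 = 51.30 sts.
Less 8 edge sts → 43.30 for the repeat.
Nearest multiple of 8: 40.
Add back 8 edge sts → 48.

CO 48 sts.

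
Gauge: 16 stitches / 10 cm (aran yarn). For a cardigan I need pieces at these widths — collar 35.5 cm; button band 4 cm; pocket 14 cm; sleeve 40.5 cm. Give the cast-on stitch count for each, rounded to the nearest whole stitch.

Rate = 16/10 = 1.6 sts per cm.
collar: 35.5 × 1.6 = 56.80 → 57.
button band: 4 × 1.6 = 6.40 → 6.
pocket: 14 × 1.6 = 22.40 → 22.
sleeve: 40.5 × 1.6 = 64.80 → 65.

collar 57; button band 6; pocket 22; sleeve 65.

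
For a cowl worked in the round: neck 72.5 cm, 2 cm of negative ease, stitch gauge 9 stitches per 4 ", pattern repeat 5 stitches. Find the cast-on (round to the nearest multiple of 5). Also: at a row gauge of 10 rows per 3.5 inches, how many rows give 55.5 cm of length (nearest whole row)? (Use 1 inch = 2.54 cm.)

Cast on 60 stitches; work 62 rows.

Finished = 72.5 − 2 = 70.5 cm.
70.5 cm × 1/2.54 = 27.76 inches.
9/4 = 2.25 sts per in; 27.76 × 2.25 = 62.45 sts.
Nearest multiple of 5 → 60.
55.5 cm = 21.85 inches; × 2.857 = 62.43 → 62 rows.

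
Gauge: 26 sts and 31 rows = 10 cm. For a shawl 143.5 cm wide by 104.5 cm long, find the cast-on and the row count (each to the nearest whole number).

Cast on 373 stitches and work 324 rows.

Stitch gauge = 26/10 = 2.6 sts/cm; 143.5 × 2.6 = 373.10 → 373 sts.
Row gauge = 31/10 = 3.1 rows/cm; 104.5 × 3.1 = 323.95 → 324 rows.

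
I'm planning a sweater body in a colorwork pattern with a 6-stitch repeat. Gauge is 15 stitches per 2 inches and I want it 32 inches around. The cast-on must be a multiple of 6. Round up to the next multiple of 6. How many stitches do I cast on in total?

15 / 2 = 7.5 sts per inch.
32 × 7.5 = 240.00 sts.
Next multiple of 6: 240.

CO 240 sts.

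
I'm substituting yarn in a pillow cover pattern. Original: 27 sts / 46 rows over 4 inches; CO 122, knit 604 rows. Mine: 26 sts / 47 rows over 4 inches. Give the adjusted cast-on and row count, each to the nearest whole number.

Cast on 117 stitches; work 617 rows.

Stitches: 122 × 26/27 = 117.48 → 117.
Rows: 604 × 47/46 = 617.13 → 617.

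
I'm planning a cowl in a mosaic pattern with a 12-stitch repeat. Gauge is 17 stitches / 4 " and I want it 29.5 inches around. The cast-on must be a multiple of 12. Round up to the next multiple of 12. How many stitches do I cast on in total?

132 stitches.

17 / 4 = 4.25 sts per inch.
29.5 × 4.25 = 125.38 sts.
Next multiple of 12: 132.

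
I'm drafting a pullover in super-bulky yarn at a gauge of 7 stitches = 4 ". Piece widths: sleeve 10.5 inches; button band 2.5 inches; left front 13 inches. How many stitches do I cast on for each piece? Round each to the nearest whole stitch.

sleeve 18; button band 4; left front 23.

Rate = 7/4 = 1.75 sts per in.
sleeve: 10.5 × 1.75 = 18.38 → 18.
button band: 2.5 × 1.75 = 4.38 → 4.
left front: 13 × 1.75 = 22.75 → 23.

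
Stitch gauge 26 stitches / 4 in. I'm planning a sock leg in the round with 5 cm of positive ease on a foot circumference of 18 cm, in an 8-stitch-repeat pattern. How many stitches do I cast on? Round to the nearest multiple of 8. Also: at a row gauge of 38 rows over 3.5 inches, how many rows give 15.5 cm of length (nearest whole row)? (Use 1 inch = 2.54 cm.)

Finished = 18 + 5 = 23 cm.
23 cm × 1/2.54 = 9.06 inches.
26/4 = 6.5 sts per in; 9.06 × 6.5 = 58.86 sts.
Nearest multiple of 8 → 56.
15.5 cm = 6.10 inches; × 10.857 = 66.25 → 66 rows.

Cast on 56 stitches; work 66 rows.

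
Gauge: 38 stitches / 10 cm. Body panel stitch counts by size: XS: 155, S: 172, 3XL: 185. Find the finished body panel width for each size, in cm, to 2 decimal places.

38/10 = 3.8 sts per cm.
XS: 155 / 3.8 = 40.789 → 40.79 cm.
S: 172 / 3.8 = 45.263 → 45.26 cm.
3XL: 185 / 3.8 = 48.684 → 48.68 cm.

XS 40.79 cm; S 45.26 cm; 3XL 48.68 cm.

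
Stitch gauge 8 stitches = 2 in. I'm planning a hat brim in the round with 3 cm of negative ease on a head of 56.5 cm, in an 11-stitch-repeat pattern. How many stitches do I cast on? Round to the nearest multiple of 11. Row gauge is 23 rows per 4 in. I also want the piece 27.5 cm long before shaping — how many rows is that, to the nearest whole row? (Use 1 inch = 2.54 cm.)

Finished = 56.5 − 3 = 53.5 cm.
53.5 cm × 1/2.54 = 21.06 inches.
8/2 = 4 sts per in; 21.06 × 4 = 84.25 sts.
Nearest multiple of 11 → 88.
27.5 cm = 10.83 inches; × 5.75 = 62.25 → 62 rows.

Cast on 88 stitches; work 62 rows.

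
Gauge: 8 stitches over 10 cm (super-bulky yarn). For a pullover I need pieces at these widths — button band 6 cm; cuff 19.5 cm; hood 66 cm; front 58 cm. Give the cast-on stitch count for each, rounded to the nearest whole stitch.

Rate = 8/10 = 0.8 sts per cm.
button band: 6 × 0.8 = 4.80 → 5.
cuff: 19.5 × 0.8 = 15.60 → 16.
hood: 66 × 0.8 = 52.80 → 53.
front: 58 × 0.8 = 46.40 → 46.

button band 5; cuff 16; hood 53; front 46.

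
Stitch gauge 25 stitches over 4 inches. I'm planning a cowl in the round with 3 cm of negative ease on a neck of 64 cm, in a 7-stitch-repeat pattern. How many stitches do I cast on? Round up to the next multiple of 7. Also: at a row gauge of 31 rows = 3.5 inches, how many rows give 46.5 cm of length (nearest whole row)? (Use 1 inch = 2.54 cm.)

Finished = 64 − 3 = 61 cm.
61 cm × 1/2.54 = 24.02 inches.
25/4 = 6.25 sts per in; 24.02 × 6.25 = 150.10 sts.
Next multiple of 7 → 154.
46.5 cm = 18.31 inches; × 8.857 = 162.15 → 162 rows.

Cast on 154 stitches; work 162 rows.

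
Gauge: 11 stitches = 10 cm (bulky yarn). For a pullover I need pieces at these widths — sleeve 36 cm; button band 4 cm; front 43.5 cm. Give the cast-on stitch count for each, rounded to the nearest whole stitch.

sleeve 40; button band 4; front 48.

Rate = 11/10 = 1.1 sts per cm.
sleeve: 36 × 1.1 = 39.60 → 40.
button band: 4 × 1.1 = 4.40 → 4.
front: 43.5 × 1.1 = 47.85 → 48.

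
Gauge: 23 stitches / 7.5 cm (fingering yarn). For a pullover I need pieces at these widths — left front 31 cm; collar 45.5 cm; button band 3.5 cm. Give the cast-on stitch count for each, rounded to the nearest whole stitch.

Rate = 23/7.5 = 3.067 sts per cm.
left front: 31 × 3.067 = 95.07 → 95.
collar: 45.5 × 3.067 = 139.53 → 140.
button band: 3.5 × 3.067 = 10.73 → 11.

left front 95; collar 140; button band 11.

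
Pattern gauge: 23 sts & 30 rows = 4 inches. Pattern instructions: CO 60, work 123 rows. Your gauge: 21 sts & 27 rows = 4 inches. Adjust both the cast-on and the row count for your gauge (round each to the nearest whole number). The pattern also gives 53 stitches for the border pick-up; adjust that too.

Stitches: 60 × 21/23 = 54.78 → 55.
Rows: 123 × 27/30 = 110.70 → 111.
border pick-up: 53 × 21/23 = 48.39 → 48.

Cast on 55 stitches; work 111 rows; border pick-up 48 stitches.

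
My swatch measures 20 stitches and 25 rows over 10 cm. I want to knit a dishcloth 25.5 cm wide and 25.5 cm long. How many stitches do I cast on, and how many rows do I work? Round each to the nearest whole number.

Stitch gauge = 20/10 = 2 sts/cm; 25.5 × 2 = 51.00 → 51 sts.
Row gauge = 25/10 = 2.5 rows/cm; 25.5 × 2.5 = 63.75 → 64 rows.

Cast on 51 stitches and work 64 rows.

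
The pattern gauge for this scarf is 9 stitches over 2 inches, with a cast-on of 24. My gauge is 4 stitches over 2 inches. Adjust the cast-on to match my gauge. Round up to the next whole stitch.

Scale factor = 4 / 9 = 0.444.
24 × 4 / 9 = 10.67 sts.
→ 11 sts.

11 stitches.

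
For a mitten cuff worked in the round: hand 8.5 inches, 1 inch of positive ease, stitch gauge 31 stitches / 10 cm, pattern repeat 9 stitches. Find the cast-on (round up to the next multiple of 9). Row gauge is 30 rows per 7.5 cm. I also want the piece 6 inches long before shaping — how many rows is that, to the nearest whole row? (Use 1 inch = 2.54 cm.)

Finished = 8.5 + 1 = 9.5 inches.
9.5 inches × 2.54 = 24.13 cm.
31/10 = 3.1 sts per cm; 24.13 × 3.1 = 74.80 sts.
Next multiple of 9 → 81.
6 inches = 15.24 cm; × 4 = 60.96 → 61 rows.

Cast on 81 stitches; work 61 rows.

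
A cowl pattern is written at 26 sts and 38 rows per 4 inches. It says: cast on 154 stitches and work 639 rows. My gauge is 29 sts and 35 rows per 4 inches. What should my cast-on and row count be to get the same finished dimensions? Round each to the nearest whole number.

Stitches: 154 × 29/26 = 171.77 → 172.
Rows: 639 × 35/38 = 588.55 → 589.

Cast on 172 stitches; work 589 rows.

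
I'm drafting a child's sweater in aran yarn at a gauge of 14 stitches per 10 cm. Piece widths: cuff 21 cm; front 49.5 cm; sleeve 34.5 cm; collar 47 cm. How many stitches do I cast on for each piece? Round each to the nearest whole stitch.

Rate = 14/10 = 1.4 sts per cm.
cuff: 21 × 1.4 = 29.40 → 29.
front: 49.5 × 1.4 = 69.30 → 69.
sleeve: 34.5 × 1.4 = 48.30 → 48.
collar: 47 × 1.4 = 65.80 → 66.

cuff 29; front 69; sleeve 48; collar 66.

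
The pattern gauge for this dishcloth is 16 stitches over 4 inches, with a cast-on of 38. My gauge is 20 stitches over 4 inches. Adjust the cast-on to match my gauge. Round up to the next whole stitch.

48 stitches.

Scale factor = 20 / 16 = 1.250.
38 × 20 / 16 = 47.50 sts.
→ 48 sts.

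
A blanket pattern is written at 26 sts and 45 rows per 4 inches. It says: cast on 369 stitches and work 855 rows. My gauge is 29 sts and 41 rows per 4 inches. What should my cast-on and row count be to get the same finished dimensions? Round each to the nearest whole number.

Stitches: 369 × 29/26 = 411.58 → 412.
Rows: 855 × 41/45 = 779.00 → 779.

Cast on 412 stitches; work 779 rows.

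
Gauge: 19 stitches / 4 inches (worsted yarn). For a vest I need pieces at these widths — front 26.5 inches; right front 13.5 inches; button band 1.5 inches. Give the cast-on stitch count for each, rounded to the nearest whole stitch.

Rate = 19/4 = 4.75 sts per in.
front: 26.5 × 4.75 = 125.88 → 126.
right front: 13.5 × 4.75 = 64.12 → 64.
button band: 1.5 × 4.75 = 7.12 → 7.

front 126; right front 64; button band 7.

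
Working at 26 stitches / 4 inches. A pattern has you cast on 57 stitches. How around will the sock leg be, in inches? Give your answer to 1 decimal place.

8.8 inches.

26 stitches / 4 inch = 6.5 stitches per inch.
57 / 6.5 = 8.77 inches.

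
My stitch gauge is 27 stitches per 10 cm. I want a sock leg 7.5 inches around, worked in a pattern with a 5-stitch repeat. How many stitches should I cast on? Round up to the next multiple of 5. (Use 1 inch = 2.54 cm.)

7.5 in = 7.5 × 2.54 = 19.05 cm.
27 / 10 = 2.7 sts/cm.
19.05 × 2.7 = 51.44 sts.
→ 55.

Cast on 55 stitches.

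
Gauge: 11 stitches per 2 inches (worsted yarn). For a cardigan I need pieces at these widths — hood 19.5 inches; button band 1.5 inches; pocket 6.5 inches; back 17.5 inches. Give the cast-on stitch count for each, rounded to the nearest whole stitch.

hood 107; button band 8; pocket 36; back 96.

Rate = 11/2 = 5.5 sts per in.
hood: 19.5 × 5.5 = 107.25 → 107.
button band: 1.5 × 5.5 = 8.25 → 8.
pocket: 6.5 × 5.5 = 35.75 → 36.
back: 17.5 × 5.5 = 96.25 → 96.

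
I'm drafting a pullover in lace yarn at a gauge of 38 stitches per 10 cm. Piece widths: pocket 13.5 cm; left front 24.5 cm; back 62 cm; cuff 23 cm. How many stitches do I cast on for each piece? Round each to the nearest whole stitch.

pocket 51; left front 93; back 236; cuff 87.

Rate = 38/10 = 3.8 sts per cm.
pocket: 13.5 × 3.8 = 51.30 → 51.
left front: 24.5 × 3.8 = 93.10 → 93.
back: 62 × 3.8 = 235.60 → 236.
cuff: 23 × 3.8 = 87.40 → 87.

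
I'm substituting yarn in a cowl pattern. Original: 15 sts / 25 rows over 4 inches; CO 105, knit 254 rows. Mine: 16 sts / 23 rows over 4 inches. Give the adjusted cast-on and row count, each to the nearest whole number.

Stitches: 105 × 16/15 = 112.00 → 112.
Rows: 254 × 23/25 = 233.68 → 234.

Cast on 112 stitches; work 234 rows.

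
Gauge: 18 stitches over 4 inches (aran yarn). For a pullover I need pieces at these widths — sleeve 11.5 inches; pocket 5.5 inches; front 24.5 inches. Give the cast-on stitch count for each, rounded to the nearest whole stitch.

Rate = 18/4 = 4.5 sts per in.
sleeve: 11.5 × 4.5 = 51.75 → 52.
pocket: 5.5 × 4.5 = 24.75 → 25.
front: 24.5 × 4.5 = 110.25 → 110.

sleeve 52; pocket 25; front 110.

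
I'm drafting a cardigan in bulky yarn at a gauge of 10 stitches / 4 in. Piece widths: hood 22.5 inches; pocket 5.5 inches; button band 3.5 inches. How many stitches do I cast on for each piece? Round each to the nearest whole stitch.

hood 56; pocket 14; button band 9.

Rate = 10/4 = 2.5 sts per in.
hood: 22.5 × 2.5 = 56.25 → 56.
pocket: 5.5 × 2.5 = 13.75 → 14.
button band: 3.5 × 2.5 = 8.75 → 9.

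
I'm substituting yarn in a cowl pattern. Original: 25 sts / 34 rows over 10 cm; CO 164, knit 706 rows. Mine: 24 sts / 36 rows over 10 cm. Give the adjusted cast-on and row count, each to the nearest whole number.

Stitches: 164 × 24/25 = 157.44 → 157.
Rows: 706 × 36/34 = 747.53 → 748.

Cast on 157 stitches; work 748 rows.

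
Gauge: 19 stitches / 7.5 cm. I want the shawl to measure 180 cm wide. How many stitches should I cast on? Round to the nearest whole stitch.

Cast on 456 stitches.

19 stitches / 7.5 cm = 2.533 stitches per cm.
180 × 2.533 = 456.00 stitches.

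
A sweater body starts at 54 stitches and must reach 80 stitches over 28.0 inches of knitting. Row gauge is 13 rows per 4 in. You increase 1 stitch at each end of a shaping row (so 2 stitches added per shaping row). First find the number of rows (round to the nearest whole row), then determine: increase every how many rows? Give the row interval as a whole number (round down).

Increase every 7th row.

Rows = 28.0 × 3.25 = 91.0 → 91 rows.
Stitches to add: 26 → 13 shaping rows (at 2 st each).
91 / 13 = 7.00 → every 7 rows.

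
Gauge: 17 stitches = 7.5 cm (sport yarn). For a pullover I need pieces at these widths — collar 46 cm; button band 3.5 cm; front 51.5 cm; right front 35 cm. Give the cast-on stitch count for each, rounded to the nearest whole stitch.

Rate = 17/7.5 = 2.267 sts per cm.
collar: 46 × 2.267 = 104.27 → 104.
button band: 3.5 × 2.267 = 7.93 → 8.
front: 51.5 × 2.267 = 116.73 → 117.
right front: 35 × 2.267 = 79.33 → 79.

collar 104; button band 8; front 117; right front 79.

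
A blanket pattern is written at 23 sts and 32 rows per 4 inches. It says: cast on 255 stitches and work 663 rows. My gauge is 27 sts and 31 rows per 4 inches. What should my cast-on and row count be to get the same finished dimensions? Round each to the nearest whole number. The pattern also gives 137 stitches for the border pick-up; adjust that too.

Stitches: 255 × 27/23 = 299.35 → 299.
Rows: 663 × 31/32 = 642.28 → 642.
border pick-up: 137 × 27/23 = 160.83 → 161.

Cast on 299 stitches; work 642 rows; border pick-up 161 stitches.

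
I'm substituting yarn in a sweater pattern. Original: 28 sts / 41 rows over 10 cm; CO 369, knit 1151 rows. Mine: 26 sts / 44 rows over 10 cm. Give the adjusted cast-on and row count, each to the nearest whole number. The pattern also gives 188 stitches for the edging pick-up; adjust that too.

Stitches: 369 × 26/28 = 342.64 → 343.
Rows: 1151 × 44/41 = 1235.22 → 1235.
edging pick-up: 188 × 26/28 = 174.57 → 175.

Cast on 343 stitches; work 1235 rows; edging pick-up 175 stitches.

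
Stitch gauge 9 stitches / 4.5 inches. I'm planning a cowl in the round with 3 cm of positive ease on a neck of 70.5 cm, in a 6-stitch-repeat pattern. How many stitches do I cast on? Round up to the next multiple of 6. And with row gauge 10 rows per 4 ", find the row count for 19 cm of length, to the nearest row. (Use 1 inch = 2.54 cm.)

Finished = 70.5 + 3 = 73.5 cm.
73.5 cm × 1/2.54 = 28.94 inches.
9/4.5 = 2 sts per in; 28.94 × 2 = 57.87 sts.
Next multiple of 6 → 60.
19 cm = 7.48 inches; × 2.5 = 18.70 → 19 rows.

Cast on 60 stitches; work 19 rows.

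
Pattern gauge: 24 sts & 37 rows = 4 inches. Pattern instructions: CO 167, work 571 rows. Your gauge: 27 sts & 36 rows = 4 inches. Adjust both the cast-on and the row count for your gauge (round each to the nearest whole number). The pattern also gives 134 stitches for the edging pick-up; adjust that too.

Stitches: 167 × 27/24 = 187.88 → 188.
Rows: 571 × 36/37 = 555.57 → 556.
edging pick-up: 134 × 27/24 = 150.75 → 151.

Cast on 188 stitches; work 556 rows; edging pick-up 151 stitches.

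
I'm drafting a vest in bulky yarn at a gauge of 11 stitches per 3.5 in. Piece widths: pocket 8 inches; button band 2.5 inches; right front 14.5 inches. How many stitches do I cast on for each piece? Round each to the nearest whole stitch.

Rate = 11/3.5 = 3.143 sts per in.
pocket: 8 × 3.143 = 25.14 → 25.
button band: 2.5 × 3.143 = 7.86 → 8.
right front: 14.5 × 3.143 = 45.57 → 46.

pocket 25; button band 8; right front 46.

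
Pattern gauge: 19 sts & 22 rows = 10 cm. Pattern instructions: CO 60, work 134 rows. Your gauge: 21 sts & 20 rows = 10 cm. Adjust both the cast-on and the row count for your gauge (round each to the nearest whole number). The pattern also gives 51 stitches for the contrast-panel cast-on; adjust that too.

Stitches: 60 × 21/19 = 66.32 → 66.
Rows: 134 × 20/22 = 121.82 → 122.
contrast-panel cast-on: 51 × 21/19 = 56.37 → 56.

Cast on 66 stitches; work 122 rows; contrast-panel cast-on 56 stitches.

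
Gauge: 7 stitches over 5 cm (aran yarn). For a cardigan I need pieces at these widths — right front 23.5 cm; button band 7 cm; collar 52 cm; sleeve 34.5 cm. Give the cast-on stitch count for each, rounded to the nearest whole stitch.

right front 33; button band 10; collar 73; sleeve 48.

Rate = 7/5 = 1.4 sts per cm.
right front: 23.5 × 1.4 = 32.90 → 33.
button band: 7 × 1.4 = 9.80 → 10.
collar: 52 × 1.4 = 72.80 → 73.
sleeve: 34.5 × 1.4 = 48.30 → 48.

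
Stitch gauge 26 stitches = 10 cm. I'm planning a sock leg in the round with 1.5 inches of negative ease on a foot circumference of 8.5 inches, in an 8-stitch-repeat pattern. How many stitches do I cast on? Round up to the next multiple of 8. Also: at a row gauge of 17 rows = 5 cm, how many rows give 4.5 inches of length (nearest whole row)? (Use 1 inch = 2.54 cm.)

Finished = 8.5 − 1.5 = 7 inches.
7 inches × 2.54 = 17.78 cm.
26/10 = 2.6 sts per cm; 17.78 × 2.6 = 46.23 sts.
Next multiple of 8 → 48.
4.5 inches = 11.43 cm; × 3.4 = 38.86 → 39 rows.

Cast on 48 stitches; work 39 rows.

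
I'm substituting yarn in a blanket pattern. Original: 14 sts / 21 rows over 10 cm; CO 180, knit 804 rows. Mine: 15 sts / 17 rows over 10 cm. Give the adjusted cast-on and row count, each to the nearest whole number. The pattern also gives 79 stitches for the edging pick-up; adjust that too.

Stitches: 180 × 15/14 = 192.86 → 193.
Rows: 804 × 17/21 = 650.86 → 651.
edging pick-up: 79 × 15/14 = 84.64 → 85.

Cast on 193 stitches; work 651 rows; edging pick-up 85 stitches.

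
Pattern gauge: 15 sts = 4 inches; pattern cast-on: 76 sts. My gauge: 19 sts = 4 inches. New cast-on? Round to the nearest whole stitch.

CO 96 sts.

Scale factor = 19 / 15 = 1.267.
76 × 19 / 15 = 96.27 sts.
→ 96 sts.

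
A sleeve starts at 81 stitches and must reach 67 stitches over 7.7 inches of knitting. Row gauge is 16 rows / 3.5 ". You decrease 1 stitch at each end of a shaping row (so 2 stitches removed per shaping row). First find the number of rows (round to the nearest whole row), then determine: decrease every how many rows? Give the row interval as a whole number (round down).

Decrease every 5th row.

Rows = 7.7 × 4.571 = 35.2 → 35 rows.
Stitches to remove: 14 → 7 shaping rows (at 2 st each).
35 / 7 = 5.00 → every 5 rows.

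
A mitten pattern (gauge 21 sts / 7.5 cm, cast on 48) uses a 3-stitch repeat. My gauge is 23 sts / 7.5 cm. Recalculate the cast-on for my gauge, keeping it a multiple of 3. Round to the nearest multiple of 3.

48 × 23 / 21 = 52.57.
Nearest multiple of 3: 54.

CO 54 sts.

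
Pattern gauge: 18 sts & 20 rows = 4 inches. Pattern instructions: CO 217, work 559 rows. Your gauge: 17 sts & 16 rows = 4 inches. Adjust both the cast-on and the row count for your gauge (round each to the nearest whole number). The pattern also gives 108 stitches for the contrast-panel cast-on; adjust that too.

Cast on 205 stitches; work 447 rows; contrast-panel cast-on 102 stitches.

Stitches: 217 × 17/18 = 204.94 → 205.
Rows: 559 × 16/20 = 447.20 → 447.
contrast-panel cast-on: 108 × 17/18 = 102.00 → 102.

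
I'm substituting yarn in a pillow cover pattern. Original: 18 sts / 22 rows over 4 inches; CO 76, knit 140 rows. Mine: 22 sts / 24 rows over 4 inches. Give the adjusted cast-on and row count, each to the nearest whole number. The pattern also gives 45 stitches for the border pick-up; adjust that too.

Cast on 93 stitches; work 153 rows; border pick-up 55 stitches.

Stitches: 76 × 22/18 = 92.89 → 93.
Rows: 140 × 24/22 = 152.73 → 153.
border pick-up: 45 × 22/18 = 55.00 → 55.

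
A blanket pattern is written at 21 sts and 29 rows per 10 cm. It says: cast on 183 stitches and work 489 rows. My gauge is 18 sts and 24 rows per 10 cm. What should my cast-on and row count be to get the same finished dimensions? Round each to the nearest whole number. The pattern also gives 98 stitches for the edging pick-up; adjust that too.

Cast on 157 stitches; work 405 rows; edging pick-up 84 stitches.

Stitches: 183 × 18/21 = 156.86 → 157.
Rows: 489 × 24/29 = 404.69 → 405.
edging pick-up: 98 × 18/21 = 84.00 → 84.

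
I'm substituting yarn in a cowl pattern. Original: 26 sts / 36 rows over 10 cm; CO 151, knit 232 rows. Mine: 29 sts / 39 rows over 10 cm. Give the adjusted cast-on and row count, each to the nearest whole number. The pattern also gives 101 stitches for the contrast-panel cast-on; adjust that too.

Stitches: 151 × 29/26 = 168.42 → 168.
Rows: 232 × 39/36 = 251.33 → 251.
contrast-panel cast-on: 101 × 29/26 = 112.65 → 113.

Cast on 168 stitches; work 251 rows; contrast-panel cast-on 113 stitches.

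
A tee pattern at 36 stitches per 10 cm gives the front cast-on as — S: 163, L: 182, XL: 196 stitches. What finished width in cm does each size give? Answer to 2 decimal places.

S 45.28 cm; L 50.56 cm; XL 54.44 cm.

36/10 = 3.6 sts per cm.
S: 163 / 3.6 = 45.278 → 45.28 cm.
L: 182 / 3.6 = 50.556 → 50.56 cm.
XL: 196 / 3.6 = 54.444 → 54.44 cm.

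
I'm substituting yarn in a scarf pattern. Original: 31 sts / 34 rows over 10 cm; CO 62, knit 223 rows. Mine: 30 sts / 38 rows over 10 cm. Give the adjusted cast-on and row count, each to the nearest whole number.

Cast on 60 stitches; work 249 rows.

Stitches: 62 × 30/31 = 60.00 → 60.
Rows: 223 × 38/34 = 249.24 → 249.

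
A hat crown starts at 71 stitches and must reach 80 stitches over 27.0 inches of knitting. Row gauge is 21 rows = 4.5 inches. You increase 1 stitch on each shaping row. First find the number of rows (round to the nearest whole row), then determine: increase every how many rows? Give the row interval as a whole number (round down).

Increase every 14th row.

Rows = 27.0 × 4.667 = 126.0 → 126 rows.
Stitches to add: 9 → 9 shaping rows (at 1 st each).
126 / 9 = 14.00 → every 14 rows.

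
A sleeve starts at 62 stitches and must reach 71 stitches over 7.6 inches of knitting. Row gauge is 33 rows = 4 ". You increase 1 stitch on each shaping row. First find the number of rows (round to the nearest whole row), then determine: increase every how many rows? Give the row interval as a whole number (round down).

Increase every 7th row.

Rows = 7.6 × 8.25 = 62.7 → 63 rows.
Stitches to add: 9 → 9 shaping rows (at 1 st each).
63 / 9 = 7.00 → every 7 rows.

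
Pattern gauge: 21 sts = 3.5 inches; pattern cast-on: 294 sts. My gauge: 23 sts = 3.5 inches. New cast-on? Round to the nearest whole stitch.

Scale factor = 23 / 21 = 1.095.
294 × 23 / 21 = 322.00 sts.

Cast on 322 stitches.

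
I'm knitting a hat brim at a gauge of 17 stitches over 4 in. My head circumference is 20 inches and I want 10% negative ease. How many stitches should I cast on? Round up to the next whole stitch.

CO 77 sts.

Finished = 20 × 0.90 = 18.00 in.
17 / 4 = 4.25 sts per inch.
18.00 × 4.25 = 76.50 sts.
→ 77 sts.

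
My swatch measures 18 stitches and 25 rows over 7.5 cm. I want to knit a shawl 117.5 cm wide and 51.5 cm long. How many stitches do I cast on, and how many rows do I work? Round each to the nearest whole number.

Stitch gauge = 18/7.5 = 2.4 sts/cm; 117.5 × 2.4 = 282.00 → 282 sts.
Row gauge = 25/7.5 = 3.333 rows/cm; 51.5 × 3.333 = 171.67 → 172 rows.

Cast on 282 stitches and work 172 rows.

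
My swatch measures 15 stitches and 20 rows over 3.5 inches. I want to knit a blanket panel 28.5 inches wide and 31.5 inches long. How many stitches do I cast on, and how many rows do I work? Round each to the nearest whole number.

Cast on 122 stitches and work 180 rows.

Stitch gauge = 15/3.5 = 4.286 sts/in; 28.5 × 4.286 = 122.14 → 122 sts.
Row gauge = 20/3.5 = 5.714 rows/in; 31.5 × 5.714 = 180.00 → 180 rows.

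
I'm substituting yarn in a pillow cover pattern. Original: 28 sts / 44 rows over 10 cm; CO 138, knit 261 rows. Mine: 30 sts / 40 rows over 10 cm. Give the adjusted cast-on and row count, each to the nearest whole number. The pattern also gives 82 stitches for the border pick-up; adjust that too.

Cast on 148 stitches; work 237 rows; border pick-up 88 stitches.

Stitches: 138 × 30/28 = 147.86 → 148.
Rows: 261 × 40/44 = 237.27 → 237.
border pick-up: 82 × 30/28 = 87.86 → 88.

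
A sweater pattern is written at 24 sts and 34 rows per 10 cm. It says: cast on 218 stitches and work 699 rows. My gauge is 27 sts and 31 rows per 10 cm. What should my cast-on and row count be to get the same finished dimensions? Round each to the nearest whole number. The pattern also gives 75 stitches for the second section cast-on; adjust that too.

Cast on 245 stitches; work 637 rows; second section cast-on 84 stitches.

Stitches: 218 × 27/24 = 245.25 → 245.
Rows: 699 × 31/34 = 637.32 → 637.
second section cast-on: 75 × 27/24 = 84.38 → 84.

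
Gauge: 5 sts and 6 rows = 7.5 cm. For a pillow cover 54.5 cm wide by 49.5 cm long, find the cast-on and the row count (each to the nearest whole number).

Cast on 36 stitches and work 40 rows.

Stitch gauge = 5/7.5 = 0.667 sts/cm; 54.5 × 0.667 = 36.33 → 36 sts.
Row gauge = 6/7.5 = 0.8 rows/cm; 49.5 × 0.8 = 39.60 → 40 rows.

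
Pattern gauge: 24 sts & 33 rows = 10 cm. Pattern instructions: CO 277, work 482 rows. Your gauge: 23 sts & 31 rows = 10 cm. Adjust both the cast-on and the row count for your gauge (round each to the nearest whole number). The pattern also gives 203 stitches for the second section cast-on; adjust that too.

Cast on 265 stitches; work 453 rows; second section cast-on 195 stitches.

Stitches: 277 × 23/24 = 265.46 → 265.
Rows: 482 × 31/33 = 452.79 → 453.
second section cast-on: 203 × 23/24 = 194.54 → 195.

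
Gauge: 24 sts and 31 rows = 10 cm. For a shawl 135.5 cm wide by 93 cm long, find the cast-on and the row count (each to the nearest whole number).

Stitch gauge = 24/10 = 2.4 sts/cm; 135.5 × 2.4 = 325.20 → 325 sts.
Row gauge = 31/10 = 3.1 rows/cm; 93 × 3.1 = 288.30 → 288 rows.

Cast on 325 stitches and work 288 rows.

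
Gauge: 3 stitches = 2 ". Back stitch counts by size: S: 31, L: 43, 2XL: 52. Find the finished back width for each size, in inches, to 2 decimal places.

3/2 = 1.5 sts per in.
S: 31 / 1.5 = 20.667 → 20.67 in.
L: 43 / 1.5 = 28.667 → 28.67 in.
2XL: 52 / 1.5 = 34.667 → 34.67 in.

S 20.67 inches; L 28.67 inches; 2XL 34.67 inches.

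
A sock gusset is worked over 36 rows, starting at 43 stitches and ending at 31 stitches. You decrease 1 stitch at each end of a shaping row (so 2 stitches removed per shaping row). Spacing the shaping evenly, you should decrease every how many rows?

Decrease every 6th row.

Stitches to remove: |31 − 43| = 12.
Shaping rows needed: 12 / 2 = 6.
36 rows / 6 = every 6 rows.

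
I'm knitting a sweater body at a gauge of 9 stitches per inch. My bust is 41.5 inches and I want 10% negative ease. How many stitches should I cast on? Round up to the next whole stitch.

337 stitches.

Finished = 41.5 × 0.90 = 37.35 in.
9 / 1 = 9 sts per inch.
37.35 × 9 = 336.15 sts.
→ 337 sts.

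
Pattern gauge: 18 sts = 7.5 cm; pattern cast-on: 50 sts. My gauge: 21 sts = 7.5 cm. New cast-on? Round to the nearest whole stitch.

Scale factor = 21 / 18 = 1.167.
50 × 21 / 18 = 58.33 sts.
→ 58 sts.

CO 58 sts.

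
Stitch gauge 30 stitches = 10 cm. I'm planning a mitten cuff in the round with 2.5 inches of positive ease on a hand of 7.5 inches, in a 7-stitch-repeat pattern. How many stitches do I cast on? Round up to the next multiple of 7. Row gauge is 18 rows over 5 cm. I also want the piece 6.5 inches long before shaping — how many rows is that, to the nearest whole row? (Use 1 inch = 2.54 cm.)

Cast on 77 stitches; work 59 rows.

Finished = 7.5 + 2.5 = 10 inches.
10 inches × 2.54 = 25.40 cm.
30/10 = 3 sts per cm; 25.40 × 3 = 76.20 sts.
Next multiple of 7 → 77.
6.5 inches = 16.51 cm; × 3.6 = 59.44 → 59 rows.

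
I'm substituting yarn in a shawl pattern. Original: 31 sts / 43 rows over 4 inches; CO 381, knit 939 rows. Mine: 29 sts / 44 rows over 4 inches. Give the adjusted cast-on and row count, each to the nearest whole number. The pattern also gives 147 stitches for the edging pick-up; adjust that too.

Cast on 356 stitches; work 961 rows; edging pick-up 138 stitches.

Stitches: 381 × 29/31 = 356.42 → 356.
Rows: 939 × 44/43 = 960.84 → 961.
edging pick-up: 147 × 29/31 = 137.52 → 138.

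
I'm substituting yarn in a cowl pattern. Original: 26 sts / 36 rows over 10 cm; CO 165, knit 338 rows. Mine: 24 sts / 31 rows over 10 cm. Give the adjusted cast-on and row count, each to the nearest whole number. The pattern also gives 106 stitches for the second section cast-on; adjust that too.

Cast on 152 stitches; work 291 rows; second section cast-on 98 stitches.

Stitches: 165 × 24/26 = 152.31 → 152.
Rows: 338 × 31/36 = 291.06 → 291.
second section cast-on: 106 × 24/26 = 97.85 → 98.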